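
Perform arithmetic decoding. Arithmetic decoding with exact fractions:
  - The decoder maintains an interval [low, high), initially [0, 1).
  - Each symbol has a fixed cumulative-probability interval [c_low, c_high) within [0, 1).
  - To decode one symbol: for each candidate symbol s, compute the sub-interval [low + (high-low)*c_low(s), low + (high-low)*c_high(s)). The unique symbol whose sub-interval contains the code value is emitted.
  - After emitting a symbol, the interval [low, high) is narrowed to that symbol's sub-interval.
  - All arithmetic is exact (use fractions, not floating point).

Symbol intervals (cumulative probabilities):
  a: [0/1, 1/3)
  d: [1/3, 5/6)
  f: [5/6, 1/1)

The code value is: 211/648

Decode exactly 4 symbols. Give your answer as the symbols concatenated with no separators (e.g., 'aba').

Answer: affa

Derivation:
Step 1: interval [0/1, 1/1), width = 1/1 - 0/1 = 1/1
  'a': [0/1 + 1/1*0/1, 0/1 + 1/1*1/3) = [0/1, 1/3) <- contains code 211/648
  'd': [0/1 + 1/1*1/3, 0/1 + 1/1*5/6) = [1/3, 5/6)
  'f': [0/1 + 1/1*5/6, 0/1 + 1/1*1/1) = [5/6, 1/1)
  emit 'a', narrow to [0/1, 1/3)
Step 2: interval [0/1, 1/3), width = 1/3 - 0/1 = 1/3
  'a': [0/1 + 1/3*0/1, 0/1 + 1/3*1/3) = [0/1, 1/9)
  'd': [0/1 + 1/3*1/3, 0/1 + 1/3*5/6) = [1/9, 5/18)
  'f': [0/1 + 1/3*5/6, 0/1 + 1/3*1/1) = [5/18, 1/3) <- contains code 211/648
  emit 'f', narrow to [5/18, 1/3)
Step 3: interval [5/18, 1/3), width = 1/3 - 5/18 = 1/18
  'a': [5/18 + 1/18*0/1, 5/18 + 1/18*1/3) = [5/18, 8/27)
  'd': [5/18 + 1/18*1/3, 5/18 + 1/18*5/6) = [8/27, 35/108)
  'f': [5/18 + 1/18*5/6, 5/18 + 1/18*1/1) = [35/108, 1/3) <- contains code 211/648
  emit 'f', narrow to [35/108, 1/3)
Step 4: interval [35/108, 1/3), width = 1/3 - 35/108 = 1/108
  'a': [35/108 + 1/108*0/1, 35/108 + 1/108*1/3) = [35/108, 53/162) <- contains code 211/648
  'd': [35/108 + 1/108*1/3, 35/108 + 1/108*5/6) = [53/162, 215/648)
  'f': [35/108 + 1/108*5/6, 35/108 + 1/108*1/1) = [215/648, 1/3)
  emit 'a', narrow to [35/108, 53/162)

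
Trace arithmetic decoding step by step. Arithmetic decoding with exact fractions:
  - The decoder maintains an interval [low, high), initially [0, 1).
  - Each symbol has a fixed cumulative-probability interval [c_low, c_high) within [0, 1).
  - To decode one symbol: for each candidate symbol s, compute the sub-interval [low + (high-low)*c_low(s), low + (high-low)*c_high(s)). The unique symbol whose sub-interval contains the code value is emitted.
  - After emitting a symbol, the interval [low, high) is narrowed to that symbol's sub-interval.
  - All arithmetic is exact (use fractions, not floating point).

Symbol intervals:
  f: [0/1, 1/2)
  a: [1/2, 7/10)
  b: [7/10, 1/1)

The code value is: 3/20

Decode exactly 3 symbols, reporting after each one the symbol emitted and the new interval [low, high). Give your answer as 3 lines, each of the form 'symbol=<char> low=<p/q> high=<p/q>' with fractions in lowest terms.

Answer: symbol=f low=0/1 high=1/2
symbol=f low=0/1 high=1/4
symbol=a low=1/8 high=7/40

Derivation:
Step 1: interval [0/1, 1/1), width = 1/1 - 0/1 = 1/1
  'f': [0/1 + 1/1*0/1, 0/1 + 1/1*1/2) = [0/1, 1/2) <- contains code 3/20
  'a': [0/1 + 1/1*1/2, 0/1 + 1/1*7/10) = [1/2, 7/10)
  'b': [0/1 + 1/1*7/10, 0/1 + 1/1*1/1) = [7/10, 1/1)
  emit 'f', narrow to [0/1, 1/2)
Step 2: interval [0/1, 1/2), width = 1/2 - 0/1 = 1/2
  'f': [0/1 + 1/2*0/1, 0/1 + 1/2*1/2) = [0/1, 1/4) <- contains code 3/20
  'a': [0/1 + 1/2*1/2, 0/1 + 1/2*7/10) = [1/4, 7/20)
  'b': [0/1 + 1/2*7/10, 0/1 + 1/2*1/1) = [7/20, 1/2)
  emit 'f', narrow to [0/1, 1/4)
Step 3: interval [0/1, 1/4), width = 1/4 - 0/1 = 1/4
  'f': [0/1 + 1/4*0/1, 0/1 + 1/4*1/2) = [0/1, 1/8)
  'a': [0/1 + 1/4*1/2, 0/1 + 1/4*7/10) = [1/8, 7/40) <- contains code 3/20
  'b': [0/1 + 1/4*7/10, 0/1 + 1/4*1/1) = [7/40, 1/4)
  emit 'a', narrow to [1/8, 7/40)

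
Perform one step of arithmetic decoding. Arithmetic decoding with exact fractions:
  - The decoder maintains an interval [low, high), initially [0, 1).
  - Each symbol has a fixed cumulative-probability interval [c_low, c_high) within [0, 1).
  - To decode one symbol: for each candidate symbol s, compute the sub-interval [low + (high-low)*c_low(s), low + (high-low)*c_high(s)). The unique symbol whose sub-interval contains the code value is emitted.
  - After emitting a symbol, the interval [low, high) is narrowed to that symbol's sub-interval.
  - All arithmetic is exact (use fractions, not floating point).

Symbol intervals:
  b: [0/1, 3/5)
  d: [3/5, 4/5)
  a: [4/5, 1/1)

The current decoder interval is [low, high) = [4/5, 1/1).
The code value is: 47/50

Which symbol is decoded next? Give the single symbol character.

Interval width = high − low = 1/1 − 4/5 = 1/5
Scaled code = (code − low) / width = (47/50 − 4/5) / 1/5 = 7/10
  b: [0/1, 3/5) 
  d: [3/5, 4/5) ← scaled code falls here ✓
  a: [4/5, 1/1) 

Answer: d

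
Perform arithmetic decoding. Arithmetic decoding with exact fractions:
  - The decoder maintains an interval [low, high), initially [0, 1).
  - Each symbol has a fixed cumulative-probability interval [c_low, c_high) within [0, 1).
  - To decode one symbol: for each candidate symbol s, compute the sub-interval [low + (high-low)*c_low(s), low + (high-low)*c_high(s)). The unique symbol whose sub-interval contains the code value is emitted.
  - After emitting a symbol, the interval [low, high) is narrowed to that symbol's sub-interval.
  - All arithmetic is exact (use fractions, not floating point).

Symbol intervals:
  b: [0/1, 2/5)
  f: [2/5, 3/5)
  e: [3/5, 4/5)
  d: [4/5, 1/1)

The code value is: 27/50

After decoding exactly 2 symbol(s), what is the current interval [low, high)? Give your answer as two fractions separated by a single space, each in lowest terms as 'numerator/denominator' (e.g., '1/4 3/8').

Answer: 13/25 14/25

Derivation:
Step 1: interval [0/1, 1/1), width = 1/1 - 0/1 = 1/1
  'b': [0/1 + 1/1*0/1, 0/1 + 1/1*2/5) = [0/1, 2/5)
  'f': [0/1 + 1/1*2/5, 0/1 + 1/1*3/5) = [2/5, 3/5) <- contains code 27/50
  'e': [0/1 + 1/1*3/5, 0/1 + 1/1*4/5) = [3/5, 4/5)
  'd': [0/1 + 1/1*4/5, 0/1 + 1/1*1/1) = [4/5, 1/1)
  emit 'f', narrow to [2/5, 3/5)
Step 2: interval [2/5, 3/5), width = 3/5 - 2/5 = 1/5
  'b': [2/5 + 1/5*0/1, 2/5 + 1/5*2/5) = [2/5, 12/25)
  'f': [2/5 + 1/5*2/5, 2/5 + 1/5*3/5) = [12/25, 13/25)
  'e': [2/5 + 1/5*3/5, 2/5 + 1/5*4/5) = [13/25, 14/25) <- contains code 27/50
  'd': [2/5 + 1/5*4/5, 2/5 + 1/5*1/1) = [14/25, 3/5)
  emit 'e', narrow to [13/25, 14/25)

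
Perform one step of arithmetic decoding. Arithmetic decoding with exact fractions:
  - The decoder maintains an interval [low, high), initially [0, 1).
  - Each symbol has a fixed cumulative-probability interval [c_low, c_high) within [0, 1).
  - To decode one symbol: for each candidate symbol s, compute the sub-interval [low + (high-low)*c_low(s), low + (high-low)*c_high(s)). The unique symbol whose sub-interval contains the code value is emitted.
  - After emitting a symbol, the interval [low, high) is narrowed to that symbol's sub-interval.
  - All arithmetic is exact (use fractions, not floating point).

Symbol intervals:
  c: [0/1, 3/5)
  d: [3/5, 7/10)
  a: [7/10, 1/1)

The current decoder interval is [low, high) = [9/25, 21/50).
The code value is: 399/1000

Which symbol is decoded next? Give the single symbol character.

Answer: d

Derivation:
Interval width = high − low = 21/50 − 9/25 = 3/50
Scaled code = (code − low) / width = (399/1000 − 9/25) / 3/50 = 13/20
  c: [0/1, 3/5) 
  d: [3/5, 7/10) ← scaled code falls here ✓
  a: [7/10, 1/1) 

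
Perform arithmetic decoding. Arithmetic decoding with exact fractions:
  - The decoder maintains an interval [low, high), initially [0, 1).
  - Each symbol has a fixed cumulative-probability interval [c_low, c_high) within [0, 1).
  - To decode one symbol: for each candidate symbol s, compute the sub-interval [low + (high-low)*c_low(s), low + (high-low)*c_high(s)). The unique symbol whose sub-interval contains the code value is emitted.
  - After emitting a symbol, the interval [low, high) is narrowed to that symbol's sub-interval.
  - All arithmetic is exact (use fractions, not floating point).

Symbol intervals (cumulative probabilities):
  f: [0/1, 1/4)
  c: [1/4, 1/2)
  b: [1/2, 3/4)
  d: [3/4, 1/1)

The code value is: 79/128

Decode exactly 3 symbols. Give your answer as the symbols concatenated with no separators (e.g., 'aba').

Step 1: interval [0/1, 1/1), width = 1/1 - 0/1 = 1/1
  'f': [0/1 + 1/1*0/1, 0/1 + 1/1*1/4) = [0/1, 1/4)
  'c': [0/1 + 1/1*1/4, 0/1 + 1/1*1/2) = [1/4, 1/2)
  'b': [0/1 + 1/1*1/2, 0/1 + 1/1*3/4) = [1/2, 3/4) <- contains code 79/128
  'd': [0/1 + 1/1*3/4, 0/1 + 1/1*1/1) = [3/4, 1/1)
  emit 'b', narrow to [1/2, 3/4)
Step 2: interval [1/2, 3/4), width = 3/4 - 1/2 = 1/4
  'f': [1/2 + 1/4*0/1, 1/2 + 1/4*1/4) = [1/2, 9/16)
  'c': [1/2 + 1/4*1/4, 1/2 + 1/4*1/2) = [9/16, 5/8) <- contains code 79/128
  'b': [1/2 + 1/4*1/2, 1/2 + 1/4*3/4) = [5/8, 11/16)
  'd': [1/2 + 1/4*3/4, 1/2 + 1/4*1/1) = [11/16, 3/4)
  emit 'c', narrow to [9/16, 5/8)
Step 3: interval [9/16, 5/8), width = 5/8 - 9/16 = 1/16
  'f': [9/16 + 1/16*0/1, 9/16 + 1/16*1/4) = [9/16, 37/64)
  'c': [9/16 + 1/16*1/4, 9/16 + 1/16*1/2) = [37/64, 19/32)
  'b': [9/16 + 1/16*1/2, 9/16 + 1/16*3/4) = [19/32, 39/64)
  'd': [9/16 + 1/16*3/4, 9/16 + 1/16*1/1) = [39/64, 5/8) <- contains code 79/128
  emit 'd', narrow to [39/64, 5/8)

Answer: bcd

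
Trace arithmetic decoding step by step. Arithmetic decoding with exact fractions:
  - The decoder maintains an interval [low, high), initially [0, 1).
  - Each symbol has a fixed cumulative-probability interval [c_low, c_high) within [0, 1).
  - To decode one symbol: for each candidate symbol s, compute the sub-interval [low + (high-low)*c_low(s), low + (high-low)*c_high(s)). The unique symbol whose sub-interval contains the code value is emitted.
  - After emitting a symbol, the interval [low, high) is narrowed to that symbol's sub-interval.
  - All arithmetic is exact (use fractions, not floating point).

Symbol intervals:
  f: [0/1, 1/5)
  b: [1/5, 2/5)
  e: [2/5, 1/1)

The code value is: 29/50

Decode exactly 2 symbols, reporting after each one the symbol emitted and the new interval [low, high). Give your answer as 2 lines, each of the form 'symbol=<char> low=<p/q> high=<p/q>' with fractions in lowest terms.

Step 1: interval [0/1, 1/1), width = 1/1 - 0/1 = 1/1
  'f': [0/1 + 1/1*0/1, 0/1 + 1/1*1/5) = [0/1, 1/5)
  'b': [0/1 + 1/1*1/5, 0/1 + 1/1*2/5) = [1/5, 2/5)
  'e': [0/1 + 1/1*2/5, 0/1 + 1/1*1/1) = [2/5, 1/1) <- contains code 29/50
  emit 'e', narrow to [2/5, 1/1)
Step 2: interval [2/5, 1/1), width = 1/1 - 2/5 = 3/5
  'f': [2/5 + 3/5*0/1, 2/5 + 3/5*1/5) = [2/5, 13/25)
  'b': [2/5 + 3/5*1/5, 2/5 + 3/5*2/5) = [13/25, 16/25) <- contains code 29/50
  'e': [2/5 + 3/5*2/5, 2/5 + 3/5*1/1) = [16/25, 1/1)
  emit 'b', narrow to [13/25, 16/25)

Answer: symbol=e low=2/5 high=1/1
symbol=b low=13/25 high=16/25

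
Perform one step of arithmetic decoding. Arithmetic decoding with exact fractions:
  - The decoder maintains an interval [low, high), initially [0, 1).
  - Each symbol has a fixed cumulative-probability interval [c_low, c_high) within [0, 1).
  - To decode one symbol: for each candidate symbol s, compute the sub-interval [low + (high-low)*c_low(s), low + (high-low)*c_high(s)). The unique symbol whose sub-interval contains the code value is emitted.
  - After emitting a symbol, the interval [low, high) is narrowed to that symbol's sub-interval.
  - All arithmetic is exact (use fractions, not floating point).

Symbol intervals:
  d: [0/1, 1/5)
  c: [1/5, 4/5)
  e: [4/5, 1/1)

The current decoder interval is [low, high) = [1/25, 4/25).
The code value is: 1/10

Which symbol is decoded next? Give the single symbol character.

Answer: c

Derivation:
Interval width = high − low = 4/25 − 1/25 = 3/25
Scaled code = (code − low) / width = (1/10 − 1/25) / 3/25 = 1/2
  d: [0/1, 1/5) 
  c: [1/5, 4/5) ← scaled code falls here ✓
  e: [4/5, 1/1) 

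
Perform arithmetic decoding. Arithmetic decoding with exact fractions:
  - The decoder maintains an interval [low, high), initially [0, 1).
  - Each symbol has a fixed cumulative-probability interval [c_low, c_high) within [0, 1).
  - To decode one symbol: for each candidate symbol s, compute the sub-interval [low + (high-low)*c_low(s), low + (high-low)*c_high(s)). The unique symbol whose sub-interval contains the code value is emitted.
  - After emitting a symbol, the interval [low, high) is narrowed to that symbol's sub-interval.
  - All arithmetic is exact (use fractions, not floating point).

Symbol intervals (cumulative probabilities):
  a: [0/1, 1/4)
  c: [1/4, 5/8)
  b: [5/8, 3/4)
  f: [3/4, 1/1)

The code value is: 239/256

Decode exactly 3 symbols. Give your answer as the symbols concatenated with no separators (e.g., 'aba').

Answer: fbf

Derivation:
Step 1: interval [0/1, 1/1), width = 1/1 - 0/1 = 1/1
  'a': [0/1 + 1/1*0/1, 0/1 + 1/1*1/4) = [0/1, 1/4)
  'c': [0/1 + 1/1*1/4, 0/1 + 1/1*5/8) = [1/4, 5/8)
  'b': [0/1 + 1/1*5/8, 0/1 + 1/1*3/4) = [5/8, 3/4)
  'f': [0/1 + 1/1*3/4, 0/1 + 1/1*1/1) = [3/4, 1/1) <- contains code 239/256
  emit 'f', narrow to [3/4, 1/1)
Step 2: interval [3/4, 1/1), width = 1/1 - 3/4 = 1/4
  'a': [3/4 + 1/4*0/1, 3/4 + 1/4*1/4) = [3/4, 13/16)
  'c': [3/4 + 1/4*1/4, 3/4 + 1/4*5/8) = [13/16, 29/32)
  'b': [3/4 + 1/4*5/8, 3/4 + 1/4*3/4) = [29/32, 15/16) <- contains code 239/256
  'f': [3/4 + 1/4*3/4, 3/4 + 1/4*1/1) = [15/16, 1/1)
  emit 'b', narrow to [29/32, 15/16)
Step 3: interval [29/32, 15/16), width = 15/16 - 29/32 = 1/32
  'a': [29/32 + 1/32*0/1, 29/32 + 1/32*1/4) = [29/32, 117/128)
  'c': [29/32 + 1/32*1/4, 29/32 + 1/32*5/8) = [117/128, 237/256)
  'b': [29/32 + 1/32*5/8, 29/32 + 1/32*3/4) = [237/256, 119/128)
  'f': [29/32 + 1/32*3/4, 29/32 + 1/32*1/1) = [119/128, 15/16) <- contains code 239/256
  emit 'f', narrow to [119/128, 15/16)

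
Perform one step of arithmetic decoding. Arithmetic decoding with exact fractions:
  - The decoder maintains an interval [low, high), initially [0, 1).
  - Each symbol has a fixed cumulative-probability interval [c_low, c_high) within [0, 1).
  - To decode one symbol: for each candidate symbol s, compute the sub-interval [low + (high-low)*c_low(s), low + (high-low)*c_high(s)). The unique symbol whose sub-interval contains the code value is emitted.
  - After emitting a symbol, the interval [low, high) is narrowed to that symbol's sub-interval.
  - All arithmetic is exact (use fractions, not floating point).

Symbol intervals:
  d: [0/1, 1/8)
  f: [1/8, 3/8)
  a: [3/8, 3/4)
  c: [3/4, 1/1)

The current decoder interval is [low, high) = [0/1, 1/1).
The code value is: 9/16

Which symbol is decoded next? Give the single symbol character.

Answer: a

Derivation:
Interval width = high − low = 1/1 − 0/1 = 1/1
Scaled code = (code − low) / width = (9/16 − 0/1) / 1/1 = 9/16
  d: [0/1, 1/8) 
  f: [1/8, 3/8) 
  a: [3/8, 3/4) ← scaled code falls here ✓
  c: [3/4, 1/1) 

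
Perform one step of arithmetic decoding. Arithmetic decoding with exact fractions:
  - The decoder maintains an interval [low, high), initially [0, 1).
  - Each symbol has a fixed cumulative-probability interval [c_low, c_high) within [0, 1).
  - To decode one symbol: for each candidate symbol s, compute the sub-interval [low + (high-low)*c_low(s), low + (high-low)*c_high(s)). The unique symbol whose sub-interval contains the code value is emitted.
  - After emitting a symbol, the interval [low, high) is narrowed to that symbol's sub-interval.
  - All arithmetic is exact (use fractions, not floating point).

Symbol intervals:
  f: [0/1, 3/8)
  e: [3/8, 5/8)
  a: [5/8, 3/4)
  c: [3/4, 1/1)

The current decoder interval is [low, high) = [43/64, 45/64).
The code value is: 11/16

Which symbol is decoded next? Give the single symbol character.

Interval width = high − low = 45/64 − 43/64 = 1/32
Scaled code = (code − low) / width = (11/16 − 43/64) / 1/32 = 1/2
  f: [0/1, 3/8) 
  e: [3/8, 5/8) ← scaled code falls here ✓
  a: [5/8, 3/4) 
  c: [3/4, 1/1) 

Answer: e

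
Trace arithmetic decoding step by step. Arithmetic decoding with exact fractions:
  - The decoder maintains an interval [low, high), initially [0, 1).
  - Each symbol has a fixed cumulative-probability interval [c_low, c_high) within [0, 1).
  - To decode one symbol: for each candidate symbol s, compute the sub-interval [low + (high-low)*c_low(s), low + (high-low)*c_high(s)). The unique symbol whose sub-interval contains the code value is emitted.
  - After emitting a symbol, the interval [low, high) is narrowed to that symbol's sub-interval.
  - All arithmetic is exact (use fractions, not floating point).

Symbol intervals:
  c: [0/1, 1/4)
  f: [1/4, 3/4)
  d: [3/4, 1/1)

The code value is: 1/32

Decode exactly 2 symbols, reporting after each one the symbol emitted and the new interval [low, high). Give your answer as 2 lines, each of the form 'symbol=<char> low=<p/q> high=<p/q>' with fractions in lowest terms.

Answer: symbol=c low=0/1 high=1/4
symbol=c low=0/1 high=1/16

Derivation:
Step 1: interval [0/1, 1/1), width = 1/1 - 0/1 = 1/1
  'c': [0/1 + 1/1*0/1, 0/1 + 1/1*1/4) = [0/1, 1/4) <- contains code 1/32
  'f': [0/1 + 1/1*1/4, 0/1 + 1/1*3/4) = [1/4, 3/4)
  'd': [0/1 + 1/1*3/4, 0/1 + 1/1*1/1) = [3/4, 1/1)
  emit 'c', narrow to [0/1, 1/4)
Step 2: interval [0/1, 1/4), width = 1/4 - 0/1 = 1/4
  'c': [0/1 + 1/4*0/1, 0/1 + 1/4*1/4) = [0/1, 1/16) <- contains code 1/32
  'f': [0/1 + 1/4*1/4, 0/1 + 1/4*3/4) = [1/16, 3/16)
  'd': [0/1 + 1/4*3/4, 0/1 + 1/4*1/1) = [3/16, 1/4)
  emit 'c', narrow to [0/1, 1/16)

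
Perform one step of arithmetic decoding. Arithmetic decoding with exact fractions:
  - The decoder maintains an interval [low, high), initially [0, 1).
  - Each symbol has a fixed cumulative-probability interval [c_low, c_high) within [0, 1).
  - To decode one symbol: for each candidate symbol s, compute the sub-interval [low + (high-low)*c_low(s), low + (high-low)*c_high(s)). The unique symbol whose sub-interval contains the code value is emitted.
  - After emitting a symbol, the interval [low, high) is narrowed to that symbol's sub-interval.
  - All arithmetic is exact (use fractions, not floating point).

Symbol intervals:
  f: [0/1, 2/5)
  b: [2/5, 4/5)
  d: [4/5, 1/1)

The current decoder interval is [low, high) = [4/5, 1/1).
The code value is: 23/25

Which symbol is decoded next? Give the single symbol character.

Answer: b

Derivation:
Interval width = high − low = 1/1 − 4/5 = 1/5
Scaled code = (code − low) / width = (23/25 − 4/5) / 1/5 = 3/5
  f: [0/1, 2/5) 
  b: [2/5, 4/5) ← scaled code falls here ✓
  d: [4/5, 1/1) 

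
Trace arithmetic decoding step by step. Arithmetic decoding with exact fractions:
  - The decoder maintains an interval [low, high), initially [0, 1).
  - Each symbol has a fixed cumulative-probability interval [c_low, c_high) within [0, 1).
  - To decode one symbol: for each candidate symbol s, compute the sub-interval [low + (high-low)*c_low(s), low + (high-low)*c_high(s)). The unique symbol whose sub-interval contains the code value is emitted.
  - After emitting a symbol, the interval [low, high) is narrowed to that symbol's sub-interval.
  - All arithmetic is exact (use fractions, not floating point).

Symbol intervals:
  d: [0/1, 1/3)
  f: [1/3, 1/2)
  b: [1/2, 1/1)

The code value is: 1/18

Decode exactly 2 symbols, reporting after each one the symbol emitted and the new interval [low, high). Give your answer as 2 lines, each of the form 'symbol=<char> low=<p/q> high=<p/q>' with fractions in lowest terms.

Answer: symbol=d low=0/1 high=1/3
symbol=d low=0/1 high=1/9

Derivation:
Step 1: interval [0/1, 1/1), width = 1/1 - 0/1 = 1/1
  'd': [0/1 + 1/1*0/1, 0/1 + 1/1*1/3) = [0/1, 1/3) <- contains code 1/18
  'f': [0/1 + 1/1*1/3, 0/1 + 1/1*1/2) = [1/3, 1/2)
  'b': [0/1 + 1/1*1/2, 0/1 + 1/1*1/1) = [1/2, 1/1)
  emit 'd', narrow to [0/1, 1/3)
Step 2: interval [0/1, 1/3), width = 1/3 - 0/1 = 1/3
  'd': [0/1 + 1/3*0/1, 0/1 + 1/3*1/3) = [0/1, 1/9) <- contains code 1/18
  'f': [0/1 + 1/3*1/3, 0/1 + 1/3*1/2) = [1/9, 1/6)
  'b': [0/1 + 1/3*1/2, 0/1 + 1/3*1/1) = [1/6, 1/3)
  emit 'd', narrow to [0/1, 1/9)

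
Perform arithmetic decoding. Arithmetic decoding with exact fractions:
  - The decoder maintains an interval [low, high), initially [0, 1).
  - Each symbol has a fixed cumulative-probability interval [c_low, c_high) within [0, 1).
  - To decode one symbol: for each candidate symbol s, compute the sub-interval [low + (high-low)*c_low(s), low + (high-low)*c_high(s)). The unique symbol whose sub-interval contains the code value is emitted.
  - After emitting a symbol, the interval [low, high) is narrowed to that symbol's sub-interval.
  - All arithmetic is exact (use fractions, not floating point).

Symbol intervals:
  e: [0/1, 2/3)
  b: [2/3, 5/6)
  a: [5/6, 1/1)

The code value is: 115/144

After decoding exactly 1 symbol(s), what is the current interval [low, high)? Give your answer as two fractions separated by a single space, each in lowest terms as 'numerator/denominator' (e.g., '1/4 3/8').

Answer: 2/3 5/6

Derivation:
Step 1: interval [0/1, 1/1), width = 1/1 - 0/1 = 1/1
  'e': [0/1 + 1/1*0/1, 0/1 + 1/1*2/3) = [0/1, 2/3)
  'b': [0/1 + 1/1*2/3, 0/1 + 1/1*5/6) = [2/3, 5/6) <- contains code 115/144
  'a': [0/1 + 1/1*5/6, 0/1 + 1/1*1/1) = [5/6, 1/1)
  emit 'b', narrow to [2/3, 5/6)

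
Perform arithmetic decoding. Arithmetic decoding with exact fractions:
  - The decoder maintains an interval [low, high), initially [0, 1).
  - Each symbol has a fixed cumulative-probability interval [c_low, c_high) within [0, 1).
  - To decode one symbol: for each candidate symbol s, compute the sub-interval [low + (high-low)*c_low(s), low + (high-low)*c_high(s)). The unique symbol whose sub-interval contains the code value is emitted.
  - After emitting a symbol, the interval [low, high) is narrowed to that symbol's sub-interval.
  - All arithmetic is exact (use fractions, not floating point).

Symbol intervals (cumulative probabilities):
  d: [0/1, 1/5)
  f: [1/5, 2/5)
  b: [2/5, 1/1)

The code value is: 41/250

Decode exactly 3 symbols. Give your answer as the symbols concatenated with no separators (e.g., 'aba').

Answer: dbb

Derivation:
Step 1: interval [0/1, 1/1), width = 1/1 - 0/1 = 1/1
  'd': [0/1 + 1/1*0/1, 0/1 + 1/1*1/5) = [0/1, 1/5) <- contains code 41/250
  'f': [0/1 + 1/1*1/5, 0/1 + 1/1*2/5) = [1/5, 2/5)
  'b': [0/1 + 1/1*2/5, 0/1 + 1/1*1/1) = [2/5, 1/1)
  emit 'd', narrow to [0/1, 1/5)
Step 2: interval [0/1, 1/5), width = 1/5 - 0/1 = 1/5
  'd': [0/1 + 1/5*0/1, 0/1 + 1/5*1/5) = [0/1, 1/25)
  'f': [0/1 + 1/5*1/5, 0/1 + 1/5*2/5) = [1/25, 2/25)
  'b': [0/1 + 1/5*2/5, 0/1 + 1/5*1/1) = [2/25, 1/5) <- contains code 41/250
  emit 'b', narrow to [2/25, 1/5)
Step 3: interval [2/25, 1/5), width = 1/5 - 2/25 = 3/25
  'd': [2/25 + 3/25*0/1, 2/25 + 3/25*1/5) = [2/25, 13/125)
  'f': [2/25 + 3/25*1/5, 2/25 + 3/25*2/5) = [13/125, 16/125)
  'b': [2/25 + 3/25*2/5, 2/25 + 3/25*1/1) = [16/125, 1/5) <- contains code 41/250
  emit 'b', narrow to [16/125, 1/5)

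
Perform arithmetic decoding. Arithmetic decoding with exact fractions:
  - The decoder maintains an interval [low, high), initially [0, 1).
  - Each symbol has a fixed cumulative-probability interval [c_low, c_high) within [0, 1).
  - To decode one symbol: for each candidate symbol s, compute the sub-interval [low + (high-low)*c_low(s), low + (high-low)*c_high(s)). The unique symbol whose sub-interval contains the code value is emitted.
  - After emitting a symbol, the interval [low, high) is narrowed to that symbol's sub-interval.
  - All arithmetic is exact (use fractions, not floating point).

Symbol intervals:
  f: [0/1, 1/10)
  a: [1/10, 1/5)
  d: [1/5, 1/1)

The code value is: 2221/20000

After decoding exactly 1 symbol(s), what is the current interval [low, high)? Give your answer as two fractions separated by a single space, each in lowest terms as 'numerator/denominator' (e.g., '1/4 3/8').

Answer: 1/10 1/5

Derivation:
Step 1: interval [0/1, 1/1), width = 1/1 - 0/1 = 1/1
  'f': [0/1 + 1/1*0/1, 0/1 + 1/1*1/10) = [0/1, 1/10)
  'a': [0/1 + 1/1*1/10, 0/1 + 1/1*1/5) = [1/10, 1/5) <- contains code 2221/20000
  'd': [0/1 + 1/1*1/5, 0/1 + 1/1*1/1) = [1/5, 1/1)
  emit 'a', narrow to [1/10, 1/5)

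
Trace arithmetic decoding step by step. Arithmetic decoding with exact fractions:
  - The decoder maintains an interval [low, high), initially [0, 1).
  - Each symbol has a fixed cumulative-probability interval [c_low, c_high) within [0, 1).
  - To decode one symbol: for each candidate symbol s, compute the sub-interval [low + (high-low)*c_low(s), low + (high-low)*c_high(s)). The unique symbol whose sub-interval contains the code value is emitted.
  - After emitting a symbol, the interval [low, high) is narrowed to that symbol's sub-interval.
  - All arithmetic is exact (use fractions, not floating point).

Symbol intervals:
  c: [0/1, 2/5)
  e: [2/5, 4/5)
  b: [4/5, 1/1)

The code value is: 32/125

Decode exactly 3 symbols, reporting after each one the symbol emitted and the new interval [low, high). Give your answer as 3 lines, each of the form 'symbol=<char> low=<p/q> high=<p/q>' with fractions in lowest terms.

Answer: symbol=c low=0/1 high=2/5
symbol=e low=4/25 high=8/25
symbol=e low=28/125 high=36/125

Derivation:
Step 1: interval [0/1, 1/1), width = 1/1 - 0/1 = 1/1
  'c': [0/1 + 1/1*0/1, 0/1 + 1/1*2/5) = [0/1, 2/5) <- contains code 32/125
  'e': [0/1 + 1/1*2/5, 0/1 + 1/1*4/5) = [2/5, 4/5)
  'b': [0/1 + 1/1*4/5, 0/1 + 1/1*1/1) = [4/5, 1/1)
  emit 'c', narrow to [0/1, 2/5)
Step 2: interval [0/1, 2/5), width = 2/5 - 0/1 = 2/5
  'c': [0/1 + 2/5*0/1, 0/1 + 2/5*2/5) = [0/1, 4/25)
  'e': [0/1 + 2/5*2/5, 0/1 + 2/5*4/5) = [4/25, 8/25) <- contains code 32/125
  'b': [0/1 + 2/5*4/5, 0/1 + 2/5*1/1) = [8/25, 2/5)
  emit 'e', narrow to [4/25, 8/25)
Step 3: interval [4/25, 8/25), width = 8/25 - 4/25 = 4/25
  'c': [4/25 + 4/25*0/1, 4/25 + 4/25*2/5) = [4/25, 28/125)
  'e': [4/25 + 4/25*2/5, 4/25 + 4/25*4/5) = [28/125, 36/125) <- contains code 32/125
  'b': [4/25 + 4/25*4/5, 4/25 + 4/25*1/1) = [36/125, 8/25)
  emit 'e', narrow to [28/125, 36/125)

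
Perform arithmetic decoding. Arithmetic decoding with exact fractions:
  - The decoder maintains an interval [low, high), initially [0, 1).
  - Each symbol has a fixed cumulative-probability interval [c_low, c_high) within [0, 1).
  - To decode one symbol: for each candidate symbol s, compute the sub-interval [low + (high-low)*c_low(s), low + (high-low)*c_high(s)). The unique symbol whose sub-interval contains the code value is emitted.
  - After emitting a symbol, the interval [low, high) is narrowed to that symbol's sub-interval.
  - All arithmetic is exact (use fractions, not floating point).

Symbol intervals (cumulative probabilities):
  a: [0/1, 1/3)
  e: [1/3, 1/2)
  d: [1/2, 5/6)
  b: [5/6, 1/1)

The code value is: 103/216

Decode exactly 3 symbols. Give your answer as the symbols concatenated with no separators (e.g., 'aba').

Answer: eba

Derivation:
Step 1: interval [0/1, 1/1), width = 1/1 - 0/1 = 1/1
  'a': [0/1 + 1/1*0/1, 0/1 + 1/1*1/3) = [0/1, 1/3)
  'e': [0/1 + 1/1*1/3, 0/1 + 1/1*1/2) = [1/3, 1/2) <- contains code 103/216
  'd': [0/1 + 1/1*1/2, 0/1 + 1/1*5/6) = [1/2, 5/6)
  'b': [0/1 + 1/1*5/6, 0/1 + 1/1*1/1) = [5/6, 1/1)
  emit 'e', narrow to [1/3, 1/2)
Step 2: interval [1/3, 1/2), width = 1/2 - 1/3 = 1/6
  'a': [1/3 + 1/6*0/1, 1/3 + 1/6*1/3) = [1/3, 7/18)
  'e': [1/3 + 1/6*1/3, 1/3 + 1/6*1/2) = [7/18, 5/12)
  'd': [1/3 + 1/6*1/2, 1/3 + 1/6*5/6) = [5/12, 17/36)
  'b': [1/3 + 1/6*5/6, 1/3 + 1/6*1/1) = [17/36, 1/2) <- contains code 103/216
  emit 'b', narrow to [17/36, 1/2)
Step 3: interval [17/36, 1/2), width = 1/2 - 17/36 = 1/36
  'a': [17/36 + 1/36*0/1, 17/36 + 1/36*1/3) = [17/36, 13/27) <- contains code 103/216
  'e': [17/36 + 1/36*1/3, 17/36 + 1/36*1/2) = [13/27, 35/72)
  'd': [17/36 + 1/36*1/2, 17/36 + 1/36*5/6) = [35/72, 107/216)
  'b': [17/36 + 1/36*5/6, 17/36 + 1/36*1/1) = [107/216, 1/2)
  emit 'a', narrow to [17/36, 13/27)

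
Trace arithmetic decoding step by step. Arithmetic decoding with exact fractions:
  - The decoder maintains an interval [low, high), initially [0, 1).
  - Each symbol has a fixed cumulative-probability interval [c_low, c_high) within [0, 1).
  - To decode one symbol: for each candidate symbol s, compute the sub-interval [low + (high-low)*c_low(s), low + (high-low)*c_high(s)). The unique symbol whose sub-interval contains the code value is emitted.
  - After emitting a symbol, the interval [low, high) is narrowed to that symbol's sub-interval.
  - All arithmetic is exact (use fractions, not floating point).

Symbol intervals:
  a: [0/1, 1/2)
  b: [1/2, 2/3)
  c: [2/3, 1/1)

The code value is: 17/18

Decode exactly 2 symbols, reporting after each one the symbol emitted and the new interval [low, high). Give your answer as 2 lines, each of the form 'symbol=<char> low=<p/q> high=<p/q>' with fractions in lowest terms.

Step 1: interval [0/1, 1/1), width = 1/1 - 0/1 = 1/1
  'a': [0/1 + 1/1*0/1, 0/1 + 1/1*1/2) = [0/1, 1/2)
  'b': [0/1 + 1/1*1/2, 0/1 + 1/1*2/3) = [1/2, 2/3)
  'c': [0/1 + 1/1*2/3, 0/1 + 1/1*1/1) = [2/3, 1/1) <- contains code 17/18
  emit 'c', narrow to [2/3, 1/1)
Step 2: interval [2/3, 1/1), width = 1/1 - 2/3 = 1/3
  'a': [2/3 + 1/3*0/1, 2/3 + 1/3*1/2) = [2/3, 5/6)
  'b': [2/3 + 1/3*1/2, 2/3 + 1/3*2/3) = [5/6, 8/9)
  'c': [2/3 + 1/3*2/3, 2/3 + 1/3*1/1) = [8/9, 1/1) <- contains code 17/18
  emit 'c', narrow to [8/9, 1/1)

Answer: symbol=c low=2/3 high=1/1
symbol=c low=8/9 high=1/1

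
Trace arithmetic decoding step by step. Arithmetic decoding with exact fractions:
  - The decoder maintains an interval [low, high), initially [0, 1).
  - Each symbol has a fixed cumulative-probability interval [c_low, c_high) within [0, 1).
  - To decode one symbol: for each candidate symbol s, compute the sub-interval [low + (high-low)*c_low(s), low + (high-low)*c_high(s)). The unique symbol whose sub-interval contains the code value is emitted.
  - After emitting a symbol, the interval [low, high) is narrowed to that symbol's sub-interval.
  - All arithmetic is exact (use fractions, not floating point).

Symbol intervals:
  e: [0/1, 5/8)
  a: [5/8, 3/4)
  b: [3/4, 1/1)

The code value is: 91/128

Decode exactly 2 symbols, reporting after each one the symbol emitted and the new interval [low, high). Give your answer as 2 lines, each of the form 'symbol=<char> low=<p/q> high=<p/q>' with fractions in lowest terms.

Step 1: interval [0/1, 1/1), width = 1/1 - 0/1 = 1/1
  'e': [0/1 + 1/1*0/1, 0/1 + 1/1*5/8) = [0/1, 5/8)
  'a': [0/1 + 1/1*5/8, 0/1 + 1/1*3/4) = [5/8, 3/4) <- contains code 91/128
  'b': [0/1 + 1/1*3/4, 0/1 + 1/1*1/1) = [3/4, 1/1)
  emit 'a', narrow to [5/8, 3/4)
Step 2: interval [5/8, 3/4), width = 3/4 - 5/8 = 1/8
  'e': [5/8 + 1/8*0/1, 5/8 + 1/8*5/8) = [5/8, 45/64)
  'a': [5/8 + 1/8*5/8, 5/8 + 1/8*3/4) = [45/64, 23/32) <- contains code 91/128
  'b': [5/8 + 1/8*3/4, 5/8 + 1/8*1/1) = [23/32, 3/4)
  emit 'a', narrow to [45/64, 23/32)

Answer: symbol=a low=5/8 high=3/4
symbol=a low=45/64 high=23/32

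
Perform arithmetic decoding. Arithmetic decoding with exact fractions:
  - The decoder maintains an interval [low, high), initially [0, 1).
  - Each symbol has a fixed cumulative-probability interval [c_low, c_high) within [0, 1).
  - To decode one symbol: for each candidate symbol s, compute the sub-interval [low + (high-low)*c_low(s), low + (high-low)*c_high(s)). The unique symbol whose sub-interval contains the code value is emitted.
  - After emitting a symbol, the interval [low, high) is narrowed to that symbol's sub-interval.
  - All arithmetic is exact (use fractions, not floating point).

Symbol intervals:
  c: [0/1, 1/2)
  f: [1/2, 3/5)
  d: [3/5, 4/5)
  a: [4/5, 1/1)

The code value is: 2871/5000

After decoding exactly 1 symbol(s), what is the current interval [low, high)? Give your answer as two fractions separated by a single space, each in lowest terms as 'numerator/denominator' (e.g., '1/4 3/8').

Step 1: interval [0/1, 1/1), width = 1/1 - 0/1 = 1/1
  'c': [0/1 + 1/1*0/1, 0/1 + 1/1*1/2) = [0/1, 1/2)
  'f': [0/1 + 1/1*1/2, 0/1 + 1/1*3/5) = [1/2, 3/5) <- contains code 2871/5000
  'd': [0/1 + 1/1*3/5, 0/1 + 1/1*4/5) = [3/5, 4/5)
  'a': [0/1 + 1/1*4/5, 0/1 + 1/1*1/1) = [4/5, 1/1)
  emit 'f', narrow to [1/2, 3/5)

Answer: 1/2 3/5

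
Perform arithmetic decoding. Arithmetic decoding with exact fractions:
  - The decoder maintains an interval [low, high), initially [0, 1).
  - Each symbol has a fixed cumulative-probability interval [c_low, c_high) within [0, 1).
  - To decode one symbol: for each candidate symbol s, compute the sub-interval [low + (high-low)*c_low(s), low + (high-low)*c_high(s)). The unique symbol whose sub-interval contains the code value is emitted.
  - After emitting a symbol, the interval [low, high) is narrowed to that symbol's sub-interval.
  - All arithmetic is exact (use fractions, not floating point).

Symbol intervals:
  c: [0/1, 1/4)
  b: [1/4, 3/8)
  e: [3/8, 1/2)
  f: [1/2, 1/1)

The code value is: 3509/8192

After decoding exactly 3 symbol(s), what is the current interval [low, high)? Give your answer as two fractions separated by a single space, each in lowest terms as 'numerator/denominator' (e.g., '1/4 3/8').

Step 1: interval [0/1, 1/1), width = 1/1 - 0/1 = 1/1
  'c': [0/1 + 1/1*0/1, 0/1 + 1/1*1/4) = [0/1, 1/4)
  'b': [0/1 + 1/1*1/4, 0/1 + 1/1*3/8) = [1/4, 3/8)
  'e': [0/1 + 1/1*3/8, 0/1 + 1/1*1/2) = [3/8, 1/2) <- contains code 3509/8192
  'f': [0/1 + 1/1*1/2, 0/1 + 1/1*1/1) = [1/2, 1/1)
  emit 'e', narrow to [3/8, 1/2)
Step 2: interval [3/8, 1/2), width = 1/2 - 3/8 = 1/8
  'c': [3/8 + 1/8*0/1, 3/8 + 1/8*1/4) = [3/8, 13/32)
  'b': [3/8 + 1/8*1/4, 3/8 + 1/8*3/8) = [13/32, 27/64)
  'e': [3/8 + 1/8*3/8, 3/8 + 1/8*1/2) = [27/64, 7/16) <- contains code 3509/8192
  'f': [3/8 + 1/8*1/2, 3/8 + 1/8*1/1) = [7/16, 1/2)
  emit 'e', narrow to [27/64, 7/16)
Step 3: interval [27/64, 7/16), width = 7/16 - 27/64 = 1/64
  'c': [27/64 + 1/64*0/1, 27/64 + 1/64*1/4) = [27/64, 109/256)
  'b': [27/64 + 1/64*1/4, 27/64 + 1/64*3/8) = [109/256, 219/512)
  'e': [27/64 + 1/64*3/8, 27/64 + 1/64*1/2) = [219/512, 55/128) <- contains code 3509/8192
  'f': [27/64 + 1/64*1/2, 27/64 + 1/64*1/1) = [55/128, 7/16)
  emit 'e', narrow to [219/512, 55/128)

Answer: 219/512 55/128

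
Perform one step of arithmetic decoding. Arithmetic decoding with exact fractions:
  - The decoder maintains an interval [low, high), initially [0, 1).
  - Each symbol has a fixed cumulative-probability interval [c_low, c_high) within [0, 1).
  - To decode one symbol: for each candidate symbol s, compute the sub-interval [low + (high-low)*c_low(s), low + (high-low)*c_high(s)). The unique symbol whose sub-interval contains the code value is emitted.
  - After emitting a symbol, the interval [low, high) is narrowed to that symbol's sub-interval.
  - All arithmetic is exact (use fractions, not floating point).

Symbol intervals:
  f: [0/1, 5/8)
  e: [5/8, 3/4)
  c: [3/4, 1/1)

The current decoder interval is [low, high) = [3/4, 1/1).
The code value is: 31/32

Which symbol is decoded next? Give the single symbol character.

Answer: c

Derivation:
Interval width = high − low = 1/1 − 3/4 = 1/4
Scaled code = (code − low) / width = (31/32 − 3/4) / 1/4 = 7/8
  f: [0/1, 5/8) 
  e: [5/8, 3/4) 
  c: [3/4, 1/1) ← scaled code falls here ✓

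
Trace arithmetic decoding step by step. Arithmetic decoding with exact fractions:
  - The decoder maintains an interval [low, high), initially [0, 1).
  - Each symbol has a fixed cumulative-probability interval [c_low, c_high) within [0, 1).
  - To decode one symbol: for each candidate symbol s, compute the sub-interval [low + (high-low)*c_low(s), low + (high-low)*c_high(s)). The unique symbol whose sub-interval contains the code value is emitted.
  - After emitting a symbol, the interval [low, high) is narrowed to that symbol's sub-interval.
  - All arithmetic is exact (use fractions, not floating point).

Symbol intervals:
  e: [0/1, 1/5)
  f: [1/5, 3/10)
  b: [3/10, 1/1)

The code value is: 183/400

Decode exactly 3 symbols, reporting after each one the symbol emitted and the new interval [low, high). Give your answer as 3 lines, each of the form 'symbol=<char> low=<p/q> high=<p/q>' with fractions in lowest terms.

Step 1: interval [0/1, 1/1), width = 1/1 - 0/1 = 1/1
  'e': [0/1 + 1/1*0/1, 0/1 + 1/1*1/5) = [0/1, 1/5)
  'f': [0/1 + 1/1*1/5, 0/1 + 1/1*3/10) = [1/5, 3/10)
  'b': [0/1 + 1/1*3/10, 0/1 + 1/1*1/1) = [3/10, 1/1) <- contains code 183/400
  emit 'b', narrow to [3/10, 1/1)
Step 2: interval [3/10, 1/1), width = 1/1 - 3/10 = 7/10
  'e': [3/10 + 7/10*0/1, 3/10 + 7/10*1/5) = [3/10, 11/25)
  'f': [3/10 + 7/10*1/5, 3/10 + 7/10*3/10) = [11/25, 51/100) <- contains code 183/400
  'b': [3/10 + 7/10*3/10, 3/10 + 7/10*1/1) = [51/100, 1/1)
  emit 'f', narrow to [11/25, 51/100)
Step 3: interval [11/25, 51/100), width = 51/100 - 11/25 = 7/100
  'e': [11/25 + 7/100*0/1, 11/25 + 7/100*1/5) = [11/25, 227/500)
  'f': [11/25 + 7/100*1/5, 11/25 + 7/100*3/10) = [227/500, 461/1000) <- contains code 183/400
  'b': [11/25 + 7/100*3/10, 11/25 + 7/100*1/1) = [461/1000, 51/100)
  emit 'f', narrow to [227/500, 461/1000)

Answer: symbol=b low=3/10 high=1/1
symbol=f low=11/25 high=51/100
symbol=f low=227/500 high=461/1000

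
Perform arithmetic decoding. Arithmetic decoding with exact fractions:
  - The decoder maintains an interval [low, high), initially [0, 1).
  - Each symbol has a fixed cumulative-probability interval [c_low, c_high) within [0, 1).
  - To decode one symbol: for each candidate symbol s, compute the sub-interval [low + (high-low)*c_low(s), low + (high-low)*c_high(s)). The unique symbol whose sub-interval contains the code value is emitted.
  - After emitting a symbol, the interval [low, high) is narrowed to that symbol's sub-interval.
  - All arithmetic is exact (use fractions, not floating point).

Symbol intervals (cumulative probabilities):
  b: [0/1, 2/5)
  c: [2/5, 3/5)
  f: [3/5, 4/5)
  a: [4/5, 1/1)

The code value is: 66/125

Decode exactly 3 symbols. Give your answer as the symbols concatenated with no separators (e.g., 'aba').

Step 1: interval [0/1, 1/1), width = 1/1 - 0/1 = 1/1
  'b': [0/1 + 1/1*0/1, 0/1 + 1/1*2/5) = [0/1, 2/5)
  'c': [0/1 + 1/1*2/5, 0/1 + 1/1*3/5) = [2/5, 3/5) <- contains code 66/125
  'f': [0/1 + 1/1*3/5, 0/1 + 1/1*4/5) = [3/5, 4/5)
  'a': [0/1 + 1/1*4/5, 0/1 + 1/1*1/1) = [4/5, 1/1)
  emit 'c', narrow to [2/5, 3/5)
Step 2: interval [2/5, 3/5), width = 3/5 - 2/5 = 1/5
  'b': [2/5 + 1/5*0/1, 2/5 + 1/5*2/5) = [2/5, 12/25)
  'c': [2/5 + 1/5*2/5, 2/5 + 1/5*3/5) = [12/25, 13/25)
  'f': [2/5 + 1/5*3/5, 2/5 + 1/5*4/5) = [13/25, 14/25) <- contains code 66/125
  'a': [2/5 + 1/5*4/5, 2/5 + 1/5*1/1) = [14/25, 3/5)
  emit 'f', narrow to [13/25, 14/25)
Step 3: interval [13/25, 14/25), width = 14/25 - 13/25 = 1/25
  'b': [13/25 + 1/25*0/1, 13/25 + 1/25*2/5) = [13/25, 67/125) <- contains code 66/125
  'c': [13/25 + 1/25*2/5, 13/25 + 1/25*3/5) = [67/125, 68/125)
  'f': [13/25 + 1/25*3/5, 13/25 + 1/25*4/5) = [68/125, 69/125)
  'a': [13/25 + 1/25*4/5, 13/25 + 1/25*1/1) = [69/125, 14/25)
  emit 'b', narrow to [13/25, 67/125)

Answer: cfb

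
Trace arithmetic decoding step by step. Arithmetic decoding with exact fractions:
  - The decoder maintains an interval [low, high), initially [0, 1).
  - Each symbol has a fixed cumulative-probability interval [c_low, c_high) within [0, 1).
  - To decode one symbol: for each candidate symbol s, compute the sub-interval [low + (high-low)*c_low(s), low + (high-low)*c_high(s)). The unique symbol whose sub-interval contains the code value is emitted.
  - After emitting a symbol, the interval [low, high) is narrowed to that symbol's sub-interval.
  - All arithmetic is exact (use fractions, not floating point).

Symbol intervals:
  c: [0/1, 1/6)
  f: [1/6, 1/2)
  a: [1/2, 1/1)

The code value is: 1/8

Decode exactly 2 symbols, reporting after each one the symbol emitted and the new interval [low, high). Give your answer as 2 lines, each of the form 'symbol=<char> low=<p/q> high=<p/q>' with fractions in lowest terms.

Answer: symbol=c low=0/1 high=1/6
symbol=a low=1/12 high=1/6

Derivation:
Step 1: interval [0/1, 1/1), width = 1/1 - 0/1 = 1/1
  'c': [0/1 + 1/1*0/1, 0/1 + 1/1*1/6) = [0/1, 1/6) <- contains code 1/8
  'f': [0/1 + 1/1*1/6, 0/1 + 1/1*1/2) = [1/6, 1/2)
  'a': [0/1 + 1/1*1/2, 0/1 + 1/1*1/1) = [1/2, 1/1)
  emit 'c', narrow to [0/1, 1/6)
Step 2: interval [0/1, 1/6), width = 1/6 - 0/1 = 1/6
  'c': [0/1 + 1/6*0/1, 0/1 + 1/6*1/6) = [0/1, 1/36)
  'f': [0/1 + 1/6*1/6, 0/1 + 1/6*1/2) = [1/36, 1/12)
  'a': [0/1 + 1/6*1/2, 0/1 + 1/6*1/1) = [1/12, 1/6) <- contains code 1/8
  emit 'a', narrow to [1/12, 1/6)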